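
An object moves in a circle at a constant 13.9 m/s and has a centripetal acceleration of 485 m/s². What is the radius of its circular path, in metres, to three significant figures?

0.398 m

a_c = v²/r ⇒ r = v²/a_c = (13.9)²/485 = 193.2/485 = 0.3984 m.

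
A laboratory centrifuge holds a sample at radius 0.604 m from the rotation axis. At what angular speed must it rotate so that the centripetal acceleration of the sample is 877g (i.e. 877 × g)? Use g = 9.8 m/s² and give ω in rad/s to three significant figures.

Centripetal acceleration a_c = ω²r. Setting ω²r = 877g:
ω = √(877g / r) = √(877 × 9.8 / 0.604) = √14230 = 119.3 rad/s.

119 rad/s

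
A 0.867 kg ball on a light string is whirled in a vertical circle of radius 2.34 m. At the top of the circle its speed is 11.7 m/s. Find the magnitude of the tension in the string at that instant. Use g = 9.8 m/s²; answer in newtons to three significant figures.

42.2 N

At the top, both T and the weight mg point inward (toward the centre), so T + mg = mv²/r.
T = m(v²/r − g) = 0.867 × ((11.7)²/2.34 − 9.8) = 0.867 × (58.50 − 9.8) = 0.867 × 48.70 = 42.22 N.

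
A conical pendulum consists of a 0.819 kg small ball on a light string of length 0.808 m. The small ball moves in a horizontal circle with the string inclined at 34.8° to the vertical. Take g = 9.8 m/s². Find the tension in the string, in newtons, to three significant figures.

Vertically the bob has no acceleration, so T cosθ = mg.
T = mg/cosθ = 0.819 × 9.8 / cos 34.8° = 8.026/0.8211 = 9.774 N.

9.77 N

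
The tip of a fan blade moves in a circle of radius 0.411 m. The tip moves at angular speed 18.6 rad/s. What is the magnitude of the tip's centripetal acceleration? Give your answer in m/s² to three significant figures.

v = ωr = 18.6 × 0.411 = 7.645 m/s.
a_c = v²/r = (7.645)²/0.411 = 58.44/0.411 = 142.2 m/s².

142 m/s²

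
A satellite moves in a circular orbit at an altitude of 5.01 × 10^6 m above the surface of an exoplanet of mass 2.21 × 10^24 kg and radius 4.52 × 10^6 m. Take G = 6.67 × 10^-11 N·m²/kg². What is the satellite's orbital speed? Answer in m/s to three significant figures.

3930 m/s

Orbital radius r = R + h = 4.52 × 10^6 + 5.01 × 10^6 = 9.530 × 10^6 m.
Gravity supplies the centripetal force: G M m / r² = m v² / r, so v = √(GM/r).
v = √(6.67 × 10^-11 × 2.21 × 10^24 / 9.530 × 10^6) = √(1.547 × 10^7) = 3933 m/s.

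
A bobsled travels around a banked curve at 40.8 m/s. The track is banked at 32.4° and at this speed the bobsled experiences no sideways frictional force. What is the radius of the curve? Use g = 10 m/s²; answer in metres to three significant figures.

Frictionless banking: tanθ = v²/(rg), so r = v²/(g tanθ).
r = (40.8)²/(10.0 × tan 32.4°) = 1665/(10.0 × 0.6346) = 1665/6.346 = 262.3 m.

262 m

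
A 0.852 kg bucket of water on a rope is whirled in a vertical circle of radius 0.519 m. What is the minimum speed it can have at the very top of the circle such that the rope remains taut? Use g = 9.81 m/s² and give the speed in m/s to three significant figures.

2.26 m/s

At the highest point the centre is directly below, so both the weight and T act inward: T + mg = mv²/r.
At minimum speed T → 0, so mg = mv_min²/r ⇒ v_min = √(g r) = √(9.81 × 0.519) = 2.256 m/s.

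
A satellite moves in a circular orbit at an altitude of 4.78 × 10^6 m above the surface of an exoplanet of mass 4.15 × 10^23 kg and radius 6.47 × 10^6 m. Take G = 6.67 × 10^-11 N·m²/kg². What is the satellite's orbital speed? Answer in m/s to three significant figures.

1570 m/s

Orbital radius r = R + h = 6.47 × 10^6 + 4.78 × 10^6 = 1.125 × 10^7 m.
Gravity supplies the centripetal force: G M m / r² = m v² / r, so v = √(GM/r).
v = √(6.67 × 10^-11 × 4.15 × 10^23 / 1.125 × 10^7) = √(2.460 × 10^6) = 1569 m/s.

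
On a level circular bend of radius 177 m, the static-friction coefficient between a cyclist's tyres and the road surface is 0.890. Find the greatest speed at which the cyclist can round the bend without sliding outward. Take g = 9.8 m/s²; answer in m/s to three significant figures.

The only inward force on a level bend is static friction, so at the limit f_s = μ_s N = μ_s m g = m v²/r.
Mass cancels: v_max = √(μ_s g r) = √(0.890 × 9.8 × 177) = √1544 = 39.29 m/s.

39.3 m/s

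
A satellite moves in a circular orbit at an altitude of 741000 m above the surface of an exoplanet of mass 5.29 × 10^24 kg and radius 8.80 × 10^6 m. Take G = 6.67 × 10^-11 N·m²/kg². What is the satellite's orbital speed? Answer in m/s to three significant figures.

Orbital radius r = R + h = 8.80 × 10^6 + 741000 = 9.541 × 10^6 m.
Gravity supplies the centripetal force: G M m / r² = m v² / r, so v = √(GM/r).
v = √(6.67 × 10^-11 × 5.29 × 10^24 / 9.541 × 10^6) = √(3.698 × 10^7) = 6081 m/s.

6080 m/s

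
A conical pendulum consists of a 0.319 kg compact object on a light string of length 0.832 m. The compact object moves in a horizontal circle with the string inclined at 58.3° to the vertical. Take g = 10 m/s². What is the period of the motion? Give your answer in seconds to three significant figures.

1.31 s

r = L sinθ = 0.7079 m. From T sinθ = mω²r and T cosθ = mg: tanθ = ω²r/g, so ω² = g tanθ / r = g/(L cosθ).
ω = √(g/(L cosθ)) = √(10.0/(0.832 × 0.5255)) = √22.87 = 4.783 rad/s.
Period = 2π/ω = 1.314 s.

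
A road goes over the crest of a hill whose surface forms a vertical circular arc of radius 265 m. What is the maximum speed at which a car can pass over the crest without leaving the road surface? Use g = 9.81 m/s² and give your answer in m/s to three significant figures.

51.0 m/s

At the crest the centre of the circle is below the car, so the net downward (centripetal) force is mg − N = mv²/r.
The car leaves the road when N → 0, giving v_max = √(g r) = √(9.81 × 265) = 50.99 m/s.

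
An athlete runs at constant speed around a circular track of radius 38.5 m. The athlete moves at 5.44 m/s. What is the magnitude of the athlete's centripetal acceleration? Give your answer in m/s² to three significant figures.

a_c = v²/r = (5.440)²/38.5 = 29.59/38.5 = 0.7687 m/s².

0.769 m/s²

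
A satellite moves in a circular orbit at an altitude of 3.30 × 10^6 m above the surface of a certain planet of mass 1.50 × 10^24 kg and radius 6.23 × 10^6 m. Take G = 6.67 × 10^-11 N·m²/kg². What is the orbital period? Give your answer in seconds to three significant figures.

18500 s

r = R + h = 6.23 × 10^6 + 3.30 × 10^6 = 9.530 × 10^6 m. Gravity provides the centripetal force: G M m / r² = m v² / r ⇒ v = √(GM/r) = 3240 m/s.
T = 2πr/v = 2π × 9.530 × 10^6 / 3240 = 18480 s.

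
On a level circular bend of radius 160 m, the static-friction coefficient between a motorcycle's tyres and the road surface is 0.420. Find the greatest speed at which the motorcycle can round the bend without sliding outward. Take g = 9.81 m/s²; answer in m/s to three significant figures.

25.7 m/s

Friction provides the centripetal force on a flat curve. At maximum speed it is at its limiting value: μ_s m g = m v²/r.
Mass cancels: v_max = √(μ_s g r) = √(0.420 × 9.81 × 160) = √659.2 = 25.68 m/s.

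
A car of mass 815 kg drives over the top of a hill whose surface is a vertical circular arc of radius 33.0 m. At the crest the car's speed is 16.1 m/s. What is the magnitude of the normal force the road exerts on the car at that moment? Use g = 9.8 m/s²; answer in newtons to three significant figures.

1590 N

At the crest the centripetal acceleration points downward (toward the centre of the arc), so mg − N = mv²/r.
N = m(g − v²/r) = 815 × (9.8 − (16.1)²/33.0) = 815 × (9.8 − 7.855) = 815 × 1.945 = 1585 N.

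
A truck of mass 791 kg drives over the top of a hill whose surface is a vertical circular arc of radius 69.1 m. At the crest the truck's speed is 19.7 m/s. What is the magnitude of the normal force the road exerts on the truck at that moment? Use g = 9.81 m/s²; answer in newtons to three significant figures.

At the crest the centripetal acceleration points downward (toward the centre of the arc), so mg − N = mv²/r.
N = m(g − v²/r) = 791 × (9.81 − (19.7)²/69.1) = 791 × (9.81 − 5.616) = 791 × 4.194 = 3317 N.

3320 N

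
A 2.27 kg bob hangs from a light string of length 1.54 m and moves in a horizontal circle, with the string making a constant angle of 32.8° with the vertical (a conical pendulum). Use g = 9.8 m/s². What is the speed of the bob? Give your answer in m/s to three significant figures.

2.30 m/s

The radius of the circle is r = L sinθ = 1.54 × sin 32.8° = 0.8342 m.
Horizontally T sinθ = mv²/r and vertically T cosθ = mg, so tanθ = v²/(rg).
v = √(r g tanθ) = √(0.8342 × 9.8 × 0.6445) = √5.269 = 2.295 m/s.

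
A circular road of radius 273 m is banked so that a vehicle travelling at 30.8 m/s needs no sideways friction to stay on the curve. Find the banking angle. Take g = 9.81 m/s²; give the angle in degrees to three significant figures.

With no friction, the horizontal component of the normal force provides the centripetal force: N sinθ = mv²/r, while N cosθ = mg vertically.
Dividing: tanθ = v²/(r g) = (30.8)²/(273 × 9.81) = 948.6/2678 = 0.3542.
θ = arctan(0.3542) = 19.51°.

19.5°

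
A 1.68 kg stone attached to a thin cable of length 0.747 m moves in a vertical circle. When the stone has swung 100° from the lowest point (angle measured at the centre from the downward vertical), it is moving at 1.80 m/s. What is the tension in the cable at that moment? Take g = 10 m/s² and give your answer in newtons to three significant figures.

Take the radial direction toward the centre of the circle as positive. The component of the weight along the string toward the centre is −mg cos φ (φ measured from the bottom), so Newton's second law along the string gives T − mg cos φ = m v²/r.
cos 100° = -0.1736, so T = m(v²/r + g cos φ) = 1.68 × ((1.80)²/0.747 + 10.0 × -0.1736) = 1.68 × (4.337 + (-1.736)) = 1.68 × 2.601 = 4.369 N.

4.37 N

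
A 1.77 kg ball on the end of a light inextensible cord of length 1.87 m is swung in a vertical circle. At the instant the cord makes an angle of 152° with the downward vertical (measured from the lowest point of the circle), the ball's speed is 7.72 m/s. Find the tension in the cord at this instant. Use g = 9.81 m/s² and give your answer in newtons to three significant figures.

Take the radial direction toward the centre of the circle as positive. The component of the weight along the string toward the centre is −mg cos φ (φ measured from the bottom), so Newton's second law along the string gives T − mg cos φ = m v²/r.
cos 152° = -0.8829, so T = m(v²/r + g cos φ) = 1.77 × ((7.72)²/1.87 + 9.81 × -0.8829) = 1.77 × (31.87 + (-8.662)) = 1.77 × 23.21 = 41.08 N.

41.1 N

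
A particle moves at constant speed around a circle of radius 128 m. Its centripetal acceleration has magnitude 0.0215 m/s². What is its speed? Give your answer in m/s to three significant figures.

1.66 m/s

a_c = v²/r ⇒ v = √(a_c · r) = √(0.0215 × 128) = √2.752 = 1.659 m/s.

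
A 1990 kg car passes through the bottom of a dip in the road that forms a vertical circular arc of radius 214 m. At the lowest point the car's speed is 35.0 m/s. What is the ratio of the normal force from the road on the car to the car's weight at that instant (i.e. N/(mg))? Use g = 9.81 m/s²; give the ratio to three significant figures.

1.58

At the bottom, N − mg = mv²/r, so N = m(v²/r + g) and N/(mg) = v²/(rg) + 1 = (35.0)²/(214 × 9.81) + 1 = 0.5835 + 1 = 1.584.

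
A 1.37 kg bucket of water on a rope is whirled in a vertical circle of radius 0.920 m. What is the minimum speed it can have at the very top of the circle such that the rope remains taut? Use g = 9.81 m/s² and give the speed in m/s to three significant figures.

3.00 m/s

At the highest point the centre is directly below, so both the weight and T act inward: T + mg = mv²/r.
At minimum speed T → 0, so mg = mv_min²/r ⇒ v_min = √(g r) = √(9.81 × 0.920) = 3.004 m/s.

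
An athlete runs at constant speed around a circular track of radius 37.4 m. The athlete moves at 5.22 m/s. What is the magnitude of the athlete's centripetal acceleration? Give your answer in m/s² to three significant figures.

0.729 m/s²

a_c = v²/r = (5.220)²/37.4 = 27.25/37.4 = 0.7286 m/s².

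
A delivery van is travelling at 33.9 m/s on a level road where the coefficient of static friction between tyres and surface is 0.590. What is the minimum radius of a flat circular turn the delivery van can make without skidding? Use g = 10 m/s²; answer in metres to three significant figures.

At the limit, μ_s m g = m v²/r, so r_min = v²/(μ_s g) = (33.9)²/(0.590 × 10.0) = 1149/5.900 = 194.8 m.

195 m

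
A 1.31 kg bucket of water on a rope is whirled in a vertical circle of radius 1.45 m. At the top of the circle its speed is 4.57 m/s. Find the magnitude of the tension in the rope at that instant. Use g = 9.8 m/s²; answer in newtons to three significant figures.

6.03 N

At the top, both T and the weight mg point inward (toward the centre), so T + mg = mv²/r.
T = m(v²/r − g) = 1.31 × ((4.57)²/1.45 − 9.8) = 1.31 × (14.40 − 9.8) = 1.31 × 4.603 = 6.030 N.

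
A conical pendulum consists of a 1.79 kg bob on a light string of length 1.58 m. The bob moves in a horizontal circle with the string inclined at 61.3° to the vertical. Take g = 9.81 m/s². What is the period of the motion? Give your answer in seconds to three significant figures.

r = L sinθ = 1.386 m. From T sinθ = mω²r and T cosθ = mg: tanθ = ω²r/g, so ω² = g tanθ / r = g/(L cosθ).
ω = √(g/(L cosθ)) = √(9.81/(1.58 × 0.4802)) = √12.93 = 3.596 rad/s.
Period = 2π/ω = 1.747 s.

1.75 s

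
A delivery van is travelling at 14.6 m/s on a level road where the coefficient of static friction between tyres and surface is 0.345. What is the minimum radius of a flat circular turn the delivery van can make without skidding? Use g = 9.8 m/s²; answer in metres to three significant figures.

At the limit, μ_s m g = m v²/r, so r_min = v²/(μ_s g) = (14.6)²/(0.345 × 9.8) = 213.2/3.381 = 63.05 m.

63.0 m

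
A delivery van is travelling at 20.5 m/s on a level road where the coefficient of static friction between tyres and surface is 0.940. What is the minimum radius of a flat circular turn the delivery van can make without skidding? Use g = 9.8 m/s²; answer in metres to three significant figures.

At the limit, μ_s m g = m v²/r, so r_min = v²/(μ_s g) = (20.5)²/(0.940 × 9.8) = 420.2/9.212 = 45.62 m.

45.6 m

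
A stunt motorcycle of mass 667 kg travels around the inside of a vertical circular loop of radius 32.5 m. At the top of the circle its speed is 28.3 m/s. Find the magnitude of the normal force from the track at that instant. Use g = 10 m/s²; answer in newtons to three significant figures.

9770 N

At the top, both N and the weight mg point inward (toward the centre), so N + mg = mv²/r.
N = m(v²/r − g) = 667 × ((28.3)²/32.5 − 10.0) = 667 × (24.64 − 10.0) = 667 × 14.64 = 9767 N.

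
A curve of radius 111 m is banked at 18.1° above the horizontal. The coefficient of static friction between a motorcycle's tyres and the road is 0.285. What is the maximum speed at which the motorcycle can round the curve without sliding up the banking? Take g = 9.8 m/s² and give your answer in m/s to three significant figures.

At the maximum speed, friction acts down the slope at its limiting value f = μN. Radially (horizontal, toward centre): N sinθ + μN cosθ = mv²/r. Vertically: N cosθ − μN sinθ = mg.
Dividing: v² = r g (sinθ + μcosθ)/(cosθ − μsinθ).
sinθ + μcosθ = 0.3107 + 0.285×0.9505 = 0.5816; cosθ − μsinθ = 0.9505 − 0.285×0.3107 = 0.8620.
v² = 111 × 9.8 × 0.5816/0.8620 = 733.9 m²/s², so v = 27.09 m/s.

27.1 m/s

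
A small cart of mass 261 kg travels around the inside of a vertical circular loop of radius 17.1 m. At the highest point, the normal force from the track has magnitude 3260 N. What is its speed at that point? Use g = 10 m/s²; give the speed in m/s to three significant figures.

At the top, N + mg = mv²/r, so v = √(r(N/m + g)) = √(17.1 × (3260/261 + 10.0)) = √(17.1 × 22.49) = √384.6 = 19.61 m/s.

19.6 m/s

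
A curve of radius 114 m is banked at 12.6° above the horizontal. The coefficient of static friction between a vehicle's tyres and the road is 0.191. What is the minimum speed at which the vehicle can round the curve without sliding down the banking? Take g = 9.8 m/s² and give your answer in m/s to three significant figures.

5.90 m/s

At the minimum speed, friction acts up the slope at its limiting value f = μN. Radially (horizontal, toward centre): N sinθ − μN cosθ = mv²/r. Vertically: N cosθ + μN sinθ = mg.
Dividing: v² = r g (sinθ − μcosθ)/(cosθ + μsinθ).
sinθ − μcosθ = 0.2181 − 0.191×0.9759 = 0.03174; cosθ + μsinθ = 0.9759 + 0.191×0.2181 = 1.018.
v² = 114 × 9.8 × 0.03174/1.018 = 34.85 m²/s², so v = 5.903 m/s.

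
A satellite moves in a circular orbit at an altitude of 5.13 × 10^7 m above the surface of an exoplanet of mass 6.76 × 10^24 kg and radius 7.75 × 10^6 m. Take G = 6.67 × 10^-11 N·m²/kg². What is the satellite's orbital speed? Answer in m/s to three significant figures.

2760 m/s

Orbital radius r = R + h = 7.75 × 10^6 + 5.13 × 10^7 = 5.905 × 10^7 m.
Gravity supplies the centripetal force: G M m / r² = m v² / r, so v = √(GM/r).
v = √(6.67 × 10^-11 × 6.76 × 10^24 / 5.905 × 10^7) = √(7.636 × 10^6) = 2763 m/s.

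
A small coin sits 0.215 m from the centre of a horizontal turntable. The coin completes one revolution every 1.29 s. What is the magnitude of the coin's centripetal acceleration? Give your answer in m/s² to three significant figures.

v = 2πr/T = 2π × 0.215/1.29 = 1.047 m/s.
a_c = v²/r = (1.047)²/0.215 = 1.097/0.215 = 5.101 m/s².

5.10 m/s²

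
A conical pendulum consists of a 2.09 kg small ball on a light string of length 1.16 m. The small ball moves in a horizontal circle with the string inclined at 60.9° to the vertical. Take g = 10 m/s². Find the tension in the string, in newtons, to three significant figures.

43.0 N

Vertically the bob has no acceleration, so T cosθ = mg.
T = mg/cosθ = 2.09 × 10.0 / cos 60.9° = 20.90/0.4863 = 42.97 N.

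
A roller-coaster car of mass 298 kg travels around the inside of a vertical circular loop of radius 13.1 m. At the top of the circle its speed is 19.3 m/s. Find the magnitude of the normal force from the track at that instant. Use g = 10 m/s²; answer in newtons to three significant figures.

At the top, both N and the weight mg point inward (toward the centre), so N + mg = mv²/r.
N = m(v²/r − g) = 298 × ((19.3)²/13.1 − 10.0) = 298 × (28.43 − 10.0) = 298 × 18.43 = 5493 N.

5490 N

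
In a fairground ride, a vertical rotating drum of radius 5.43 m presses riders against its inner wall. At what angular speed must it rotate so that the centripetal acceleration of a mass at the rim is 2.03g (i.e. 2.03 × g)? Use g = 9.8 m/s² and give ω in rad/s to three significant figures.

1.91 rad/s

Centripetal acceleration a_c = ω²r. Setting ω²r = 2.03g:
ω = √(2.03g / r) = √(2.03 × 9.8 / 5.43) = √3.664 = 1.914 rad/s.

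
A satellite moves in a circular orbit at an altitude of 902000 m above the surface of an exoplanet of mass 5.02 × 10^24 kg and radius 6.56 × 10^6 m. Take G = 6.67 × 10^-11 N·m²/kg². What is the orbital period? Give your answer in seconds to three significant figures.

r = R + h = 6.56 × 10^6 + 902000 = 7.462 × 10^6 m. Gravity provides the centripetal force: G M m / r² = m v² / r ⇒ v = √(GM/r) = 6699 m/s.
T = 2πr/v = 2π × 7.462 × 10^6 / 6699 = 6999 s.

7000 s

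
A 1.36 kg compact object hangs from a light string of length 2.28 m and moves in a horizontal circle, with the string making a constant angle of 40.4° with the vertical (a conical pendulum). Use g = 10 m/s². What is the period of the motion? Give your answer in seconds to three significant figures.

r = L sinθ = 1.478 m. From T sinθ = mω²r and T cosθ = mg: tanθ = ω²r/g, so ω² = g tanθ / r = g/(L cosθ).
ω = √(g/(L cosθ)) = √(10.0/(2.28 × 0.7615)) = √5.759 = 2.400 rad/s.
Period = 2π/ω = 2.618 s.

2.62 s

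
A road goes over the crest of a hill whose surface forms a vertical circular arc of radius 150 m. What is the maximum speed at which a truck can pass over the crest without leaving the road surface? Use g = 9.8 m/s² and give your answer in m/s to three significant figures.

38.3 m/s

At the crest the centre of the circle is below the truck, so the net downward (centripetal) force is mg − N = mv²/r.
The truck leaves the road when N → 0, giving v_max = √(g r) = √(9.8 × 150) = 38.34 m/s.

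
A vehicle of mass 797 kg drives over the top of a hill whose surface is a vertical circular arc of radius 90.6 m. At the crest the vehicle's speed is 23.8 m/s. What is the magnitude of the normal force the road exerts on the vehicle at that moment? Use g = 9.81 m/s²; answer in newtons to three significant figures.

At the crest the centripetal acceleration points downward (toward the centre of the arc), so mg − N = mv²/r.
N = m(g − v²/r) = 797 × (9.81 − (23.8)²/90.6) = 797 × (9.81 − 6.252) = 797 × 3.558 = 2836 N.

2840 N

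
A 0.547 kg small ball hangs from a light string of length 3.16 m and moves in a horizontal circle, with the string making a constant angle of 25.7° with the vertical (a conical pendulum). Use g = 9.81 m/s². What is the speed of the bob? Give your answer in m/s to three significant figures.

The radius of the circle is r = L sinθ = 3.16 × sin 25.7° = 1.370 m.
Horizontally T sinθ = mv²/r and vertically T cosθ = mg, so tanθ = v²/(rg).
v = √(r g tanθ) = √(1.370 × 9.81 × 0.4813) = √6.470 = 2.544 m/s.

2.54 m/s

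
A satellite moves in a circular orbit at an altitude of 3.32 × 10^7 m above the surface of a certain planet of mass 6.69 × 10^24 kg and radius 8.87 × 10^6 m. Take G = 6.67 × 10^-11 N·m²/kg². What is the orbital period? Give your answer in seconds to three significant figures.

r = R + h = 8.87 × 10^6 + 3.32 × 10^7 = 4.207 × 10^7 m. Gravity provides the centripetal force: G M m / r² = m v² / r ⇒ v = √(GM/r) = 3257 m/s.
T = 2πr/v = 2π × 4.207 × 10^7 / 3257 = 81160 s.

81200 s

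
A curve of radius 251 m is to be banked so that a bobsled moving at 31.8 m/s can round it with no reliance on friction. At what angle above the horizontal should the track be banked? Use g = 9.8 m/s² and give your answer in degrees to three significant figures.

With no friction, the horizontal component of the normal force provides the centripetal force: N sinθ = mv²/r, while N cosθ = mg vertically.
Dividing: tanθ = v²/(r g) = (31.8)²/(251 × 9.8) = 1011/2460 = 0.4111.
θ = arctan(0.4111) = 22.35°.

22.3°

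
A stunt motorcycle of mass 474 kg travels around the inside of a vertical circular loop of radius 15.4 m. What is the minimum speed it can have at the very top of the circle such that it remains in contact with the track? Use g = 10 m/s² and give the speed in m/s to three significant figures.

At the top, both weight mg and N point toward the centre: N + mg = mv²/r.
At minimum speed N → 0, so mg = mv_min²/r ⇒ v_min = √(g r) = √(10.0 × 15.4) = 12.41 m/s.

12.4 m/s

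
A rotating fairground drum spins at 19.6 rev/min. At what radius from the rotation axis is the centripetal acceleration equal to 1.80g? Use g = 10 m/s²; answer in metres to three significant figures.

ω = 19.6 rev/min × 2π/60 = 2.053 rad/s.
a_c = ω²r = 1.80g ⇒ r = 1.80 × 10.0 / (2.053)² = 18.00/4.213 = 4.273 m.

4.27 m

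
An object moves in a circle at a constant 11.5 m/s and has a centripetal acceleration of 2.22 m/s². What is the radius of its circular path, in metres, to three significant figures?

59.6 m

a_c = v²/r ⇒ r = v²/a_c = (11.5)²/2.22 = 132.2/2.22 = 59.57 m.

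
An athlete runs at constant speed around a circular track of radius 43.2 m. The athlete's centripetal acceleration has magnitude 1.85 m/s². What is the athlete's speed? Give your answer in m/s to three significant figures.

a_c = v²/r ⇒ v = √(a_c · r) = √(1.85 × 43.2) = √79.92 = 8.940 m/s.

8.94 m/s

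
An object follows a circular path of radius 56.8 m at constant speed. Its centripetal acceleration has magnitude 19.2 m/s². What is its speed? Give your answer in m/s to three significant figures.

a_c = v²/r ⇒ v = √(a_c · r) = √(19.2 × 56.8) = √1091 = 33.02 m/s.

33.0 m/s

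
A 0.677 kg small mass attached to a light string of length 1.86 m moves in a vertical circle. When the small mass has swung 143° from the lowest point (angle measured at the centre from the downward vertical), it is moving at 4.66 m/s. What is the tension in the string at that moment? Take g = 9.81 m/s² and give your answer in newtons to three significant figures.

Take the radial direction toward the centre of the circle as positive. The component of the weight along the string toward the centre is −mg cos φ (φ measured from the bottom), so Newton's second law along the string gives T − mg cos φ = m v²/r.
cos 143° = -0.7986, so T = m(v²/r + g cos φ) = 0.677 × ((4.66)²/1.86 + 9.81 × -0.7986) = 0.677 × (11.68 + (-7.835)) = 0.677 × 3.840 = 2.600 N.

2.60 N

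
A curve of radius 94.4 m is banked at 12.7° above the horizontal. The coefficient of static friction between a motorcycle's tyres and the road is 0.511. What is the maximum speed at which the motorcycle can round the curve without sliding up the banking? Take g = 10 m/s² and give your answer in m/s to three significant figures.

At the maximum speed, friction acts down the slope at its limiting value f = μN. Radially (horizontal, toward centre): N sinθ + μN cosθ = mv²/r. Vertically: N cosθ − μN sinθ = mg.
Dividing: v² = r g (sinθ + μcosθ)/(cosθ − μsinθ).
sinθ + μcosθ = 0.2198 + 0.511×0.9755 = 0.7183; cosθ − μsinθ = 0.9755 − 0.511×0.2198 = 0.8632.
v² = 94.4 × 10.0 × 0.7183/0.8632 = 785.6 m²/s², so v = 28.03 m/s.

28.0 m/s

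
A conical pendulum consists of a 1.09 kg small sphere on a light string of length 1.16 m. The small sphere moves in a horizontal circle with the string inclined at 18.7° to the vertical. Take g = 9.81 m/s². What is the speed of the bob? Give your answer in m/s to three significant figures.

1.11 m/s

The radius of the circle is r = L sinθ = 1.16 × sin 18.7° = 0.3719 m.
Horizontally T sinθ = mv²/r and vertically T cosθ = mg, so tanθ = v²/(rg).
v = √(r g tanθ) = √(0.3719 × 9.81 × 0.3385) = √1.235 = 1.111 m/s.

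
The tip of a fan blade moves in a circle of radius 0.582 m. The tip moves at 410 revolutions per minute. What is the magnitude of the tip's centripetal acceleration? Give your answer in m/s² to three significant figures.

1070 m/s²

ω = 410 rev/min × 2π/60 = 42.94 rad/s, so v = ωr = 42.94 × 0.582 = 24.99 m/s.
a_c = v²/r = (24.99)²/0.582 = 624.4/0.582 = 1073 m/s².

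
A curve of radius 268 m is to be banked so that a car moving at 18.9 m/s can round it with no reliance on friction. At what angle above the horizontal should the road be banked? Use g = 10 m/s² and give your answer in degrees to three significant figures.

With no friction, the horizontal component of the normal force provides the centripetal force: N sinθ = mv²/r, while N cosθ = mg vertically.
Dividing: tanθ = v²/(r g) = (18.9)²/(268 × 10.0) = 357.2/2680 = 0.1333.
θ = arctan(0.1333) = 7.592°.

7.59°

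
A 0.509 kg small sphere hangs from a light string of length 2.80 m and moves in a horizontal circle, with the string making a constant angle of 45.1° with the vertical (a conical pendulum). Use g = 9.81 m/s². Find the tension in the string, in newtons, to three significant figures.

Vertically the bob has no acceleration, so T cosθ = mg.
T = mg/cosθ = 0.509 × 9.81 / cos 45.1° = 4.993/0.7059 = 7.074 N.

7.07 N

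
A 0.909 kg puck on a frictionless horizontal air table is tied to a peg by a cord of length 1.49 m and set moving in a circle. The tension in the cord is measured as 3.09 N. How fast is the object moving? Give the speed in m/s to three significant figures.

T = m v²/r ⇒ v = √(T r / m) = √(3.09 × 1.49 / 0.909) = √5.065 = 2.251 m/s.

2.25 m/s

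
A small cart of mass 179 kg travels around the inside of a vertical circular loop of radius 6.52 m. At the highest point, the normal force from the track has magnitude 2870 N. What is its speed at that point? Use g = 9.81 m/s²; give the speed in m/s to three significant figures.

At the top, N + mg = mv²/r, so v = √(r(N/m + g)) = √(6.52 × (2870/179 + 9.81)) = √(6.52 × 25.84) = √168.5 = 12.98 m/s.

13.0 m/s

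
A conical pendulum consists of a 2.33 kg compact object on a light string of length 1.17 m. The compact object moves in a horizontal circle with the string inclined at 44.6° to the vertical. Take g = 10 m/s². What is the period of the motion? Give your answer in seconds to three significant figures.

r = L sinθ = 0.8215 m. From T sinθ = mω²r and T cosθ = mg: tanθ = ω²r/g, so ω² = g tanθ / r = g/(L cosθ).
ω = √(g/(L cosθ)) = √(10.0/(1.17 × 0.7120)) = √12.00 = 3.465 rad/s.
Period = 2π/ω = 1.814 s.

1.81 s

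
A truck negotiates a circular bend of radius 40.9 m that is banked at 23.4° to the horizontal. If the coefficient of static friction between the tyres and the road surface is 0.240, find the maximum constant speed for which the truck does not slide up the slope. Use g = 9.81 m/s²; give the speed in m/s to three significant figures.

At the maximum speed, friction acts down the slope at its limiting value f = μN. Radially (horizontal, toward centre): N sinθ + μN cosθ = mv²/r. Vertically: N cosθ − μN sinθ = mg.
Dividing: v² = r g (sinθ + μcosθ)/(cosθ − μsinθ).
sinθ + μcosθ = 0.3971 + 0.240×0.9178 = 0.6174; cosθ − μsinθ = 0.9178 − 0.240×0.3971 = 0.8224.
v² = 40.9 × 9.81 × 0.6174/0.8224 = 301.2 m²/s², so v = 17.36 m/s.

17.4 m/s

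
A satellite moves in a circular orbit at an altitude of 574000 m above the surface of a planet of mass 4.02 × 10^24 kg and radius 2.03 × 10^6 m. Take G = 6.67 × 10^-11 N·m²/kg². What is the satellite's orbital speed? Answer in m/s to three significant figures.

10100 m/s

Orbital radius r = R + h = 2.03 × 10^6 + 574000 = 2.604 × 10^6 m.
Gravity supplies the centripetal force: G M m / r² = m v² / r, so v = √(GM/r).
v = √(6.67 × 10^-11 × 4.02 × 10^24 / 2.604 × 10^6) = √(1.030 × 10^8) = 10150 m/s.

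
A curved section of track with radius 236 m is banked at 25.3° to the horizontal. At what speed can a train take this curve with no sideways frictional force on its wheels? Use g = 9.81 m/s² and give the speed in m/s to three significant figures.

33.1 m/s

On a frictionless banked curve, N sinθ = mv²/r and N cosθ = mg, so tanθ = v²/(rg).
v = √(r g tanθ) = √(236 × 9.81 × tan 25.3°) = √(236 × 9.81 × 0.4727) = √1094 = 33.08 m/s.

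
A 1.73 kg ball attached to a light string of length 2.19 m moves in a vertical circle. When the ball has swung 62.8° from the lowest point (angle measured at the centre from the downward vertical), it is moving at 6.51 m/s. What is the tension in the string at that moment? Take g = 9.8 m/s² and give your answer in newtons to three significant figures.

41.2 N

Take the radial direction toward the centre of the circle as positive. The component of the weight along the string toward the centre is −mg cos φ (φ measured from the bottom), so Newton's second law along the string gives T − mg cos φ = m v²/r.
cos 62.8° = 0.4571, so T = m(v²/r + g cos φ) = 1.73 × ((6.51)²/2.19 + 9.8 × 0.4571) = 1.73 × (19.35 + (4.480)) = 1.73 × 23.83 = 41.23 N.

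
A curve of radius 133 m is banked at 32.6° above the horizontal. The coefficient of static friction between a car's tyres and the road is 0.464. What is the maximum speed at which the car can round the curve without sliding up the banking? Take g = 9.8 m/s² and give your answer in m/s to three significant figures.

45.2 m/s

At the maximum speed, friction acts down the slope at its limiting value f = μN. Radially (horizontal, toward centre): N sinθ + μN cosθ = mv²/r. Vertically: N cosθ − μN sinθ = mg.
Dividing: v² = r g (sinθ + μcosθ)/(cosθ − μsinθ).
sinθ + μcosθ = 0.5388 + 0.464×0.8425 = 0.9297; cosθ − μsinθ = 0.8425 − 0.464×0.5388 = 0.5925.
v² = 133 × 9.8 × 0.9297/0.5925 = 2045 m²/s², so v = 45.22 m/s.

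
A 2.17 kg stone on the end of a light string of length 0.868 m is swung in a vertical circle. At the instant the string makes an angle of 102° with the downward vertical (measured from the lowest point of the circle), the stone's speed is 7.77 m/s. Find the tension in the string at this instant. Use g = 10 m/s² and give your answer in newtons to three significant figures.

Take the radial direction toward the centre of the circle as positive. The component of the weight along the string toward the centre is −mg cos φ (φ measured from the bottom), so Newton's second law along the string gives T − mg cos φ = m v²/r.
cos 102° = -0.2079, so T = m(v²/r + g cos φ) = 2.17 × ((7.77)²/0.868 + 10.0 × -0.2079) = 2.17 × (69.55 + (-2.079)) = 2.17 × 67.47 = 146.4 N.

146 N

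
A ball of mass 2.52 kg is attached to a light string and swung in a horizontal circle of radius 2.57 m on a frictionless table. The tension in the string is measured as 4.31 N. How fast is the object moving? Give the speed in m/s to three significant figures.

2.10 m/s

T = m v²/r ⇒ v = √(T r / m) = √(4.31 × 2.57 / 2.52) = √4.396 = 2.097 m/s.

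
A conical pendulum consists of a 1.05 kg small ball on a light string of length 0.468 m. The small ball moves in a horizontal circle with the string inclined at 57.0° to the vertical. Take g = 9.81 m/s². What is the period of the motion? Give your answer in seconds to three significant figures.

1.01 s

r = L sinθ = 0.3925 m. From T sinθ = mω²r and T cosθ = mg: tanθ = ω²r/g, so ω² = g tanθ / r = g/(L cosθ).
ω = √(g/(L cosθ)) = √(9.81/(0.468 × 0.5446)) = √38.49 = 6.204 rad/s.
Period = 2π/ω = 1.013 s.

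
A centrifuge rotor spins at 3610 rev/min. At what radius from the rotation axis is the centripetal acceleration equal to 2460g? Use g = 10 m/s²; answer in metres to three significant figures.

0.172 m

ω = 3610 rev/min × 2π/60 = 378.0 rad/s.
a_c = ω²r = 2460g ⇒ r = 2460 × 10.0 / (378.0)² = 24600/142900 = 0.1721 m.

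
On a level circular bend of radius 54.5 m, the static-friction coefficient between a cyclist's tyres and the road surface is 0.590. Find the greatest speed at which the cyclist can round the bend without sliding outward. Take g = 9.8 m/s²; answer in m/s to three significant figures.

17.8 m/s

On a flat curve, static friction is the only horizontal force, so it must supply the full centripetal force: μ_s m g = m v²/r.
Mass cancels: v_max = √(μ_s g r) = √(0.590 × 9.8 × 54.5) = √315.1 = 17.75 m/s.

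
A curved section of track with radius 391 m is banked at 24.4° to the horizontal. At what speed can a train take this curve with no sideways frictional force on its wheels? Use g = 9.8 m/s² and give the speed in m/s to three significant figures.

On a frictionless banked curve, N sinθ = mv²/r and N cosθ = mg, so tanθ = v²/(rg).
v = √(r g tanθ) = √(391 × 9.8 × tan 24.4°) = √(391 × 9.8 × 0.4536) = √1738 = 41.69 m/s.

41.7 m/s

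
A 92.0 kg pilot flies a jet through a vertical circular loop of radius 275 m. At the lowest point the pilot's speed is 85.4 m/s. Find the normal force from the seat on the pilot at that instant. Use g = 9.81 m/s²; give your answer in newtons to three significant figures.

At the lowest point, N points up (toward the centre) and the weight mg points down (away from the centre), so the net inward force is N − mg = mv²/r.
N = m(v²/r + g) = 92.0 × ((85.4)²/275 + 9.81) = 92.0 × (26.52 + 9.81) = 92.0 × 36.33 = 3342 N.

3340 N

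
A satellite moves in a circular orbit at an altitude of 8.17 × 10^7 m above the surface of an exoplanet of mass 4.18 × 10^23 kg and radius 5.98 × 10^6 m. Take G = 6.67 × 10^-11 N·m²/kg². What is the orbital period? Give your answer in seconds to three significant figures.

r = R + h = 5.98 × 10^6 + 8.17 × 10^7 = 8.768 × 10^7 m. Gravity provides the centripetal force: G M m / r² = m v² / r ⇒ v = √(GM/r) = 563.9 m/s.
T = 2πr/v = 2π × 8.768 × 10^7 / 563.9 = 977000 s.

977000 s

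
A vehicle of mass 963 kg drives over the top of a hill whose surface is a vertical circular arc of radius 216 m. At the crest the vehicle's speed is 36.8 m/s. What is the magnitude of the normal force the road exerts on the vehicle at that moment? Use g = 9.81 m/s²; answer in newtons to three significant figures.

At the crest the centripetal acceleration points downward (toward the centre of the arc), so mg − N = mv²/r.
N = m(g − v²/r) = 963 × (9.81 − (36.8)²/216) = 963 × (9.81 − 6.270) = 963 × 3.540 = 3409 N.

3410 N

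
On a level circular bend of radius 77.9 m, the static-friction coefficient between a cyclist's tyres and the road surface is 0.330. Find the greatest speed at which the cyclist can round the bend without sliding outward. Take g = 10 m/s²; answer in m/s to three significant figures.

16.0 m/s

On a flat curve, static friction is the only horizontal force, so it must supply the full centripetal force: μ_s m g = m v²/r.
Mass cancels: v_max = √(μ_s g r) = √(0.330 × 10.0 × 77.9) = √257.1 = 16.03 m/s.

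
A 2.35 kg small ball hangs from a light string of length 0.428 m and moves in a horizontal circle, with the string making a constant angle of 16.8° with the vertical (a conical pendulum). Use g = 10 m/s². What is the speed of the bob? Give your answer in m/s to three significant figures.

0.611 m/s

The radius of the circle is r = L sinθ = 0.428 × sin 16.8° = 0.1237 m.
Horizontally T sinθ = mv²/r and vertically T cosθ = mg, so tanθ = v²/(rg).
v = √(r g tanθ) = √(0.1237 × 10.0 × 0.3019) = √0.3735 = 0.6111 m/s.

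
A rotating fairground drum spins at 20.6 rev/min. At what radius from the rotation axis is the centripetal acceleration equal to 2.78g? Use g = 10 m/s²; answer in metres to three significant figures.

ω = 20.6 rev/min × 2π/60 = 2.157 rad/s.
a_c = ω²r = 2.78g ⇒ r = 2.78 × 10.0 / (2.157)² = 27.80/4.654 = 5.974 m.

5.97 m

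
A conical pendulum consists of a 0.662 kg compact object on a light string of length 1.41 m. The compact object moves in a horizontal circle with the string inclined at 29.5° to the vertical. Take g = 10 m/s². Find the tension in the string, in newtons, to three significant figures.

7.61 N

Vertically the bob has no acceleration, so T cosθ = mg.
T = mg/cosθ = 0.662 × 10.0 / cos 29.5° = 6.620/0.8704 = 7.606 N.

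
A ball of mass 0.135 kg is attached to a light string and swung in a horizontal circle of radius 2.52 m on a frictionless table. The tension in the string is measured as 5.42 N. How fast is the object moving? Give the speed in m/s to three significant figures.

T = m v²/r ⇒ v = √(T r / m) = √(5.42 × 2.52 / 0.135) = √101.2 = 10.06 m/s.

10.1 m/s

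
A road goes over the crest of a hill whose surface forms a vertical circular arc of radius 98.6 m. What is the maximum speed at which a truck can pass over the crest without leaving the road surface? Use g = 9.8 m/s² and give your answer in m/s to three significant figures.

At the crest the centre of the circle is below the truck, so the net downward (centripetal) force is mg − N = mv²/r.
The truck leaves the road when N → 0, giving v_max = √(g r) = √(9.8 × 98.6) = 31.09 m/s.

31.1 m/s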